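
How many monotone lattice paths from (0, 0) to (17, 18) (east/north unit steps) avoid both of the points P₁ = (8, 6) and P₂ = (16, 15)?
Number of paths = 2744746800

Inclusion–exclusion. Total paths: C(35, 17) = 4537567650. Through P₁: C(14, 8)·C(21, 9) = 882671790. Through P₂: C(31, 16)·C(4, 1) = 1202160780. Since P₁ is strictly southwest of P₂, a monotone path through both must visit P₁ then P₂; paths through both = C(14, 8)·C(17, 8)·C(4, 1) = 292011720. Avoid both = 4537567650 − 882671790 − 1202160780 + 292011720 = 2744746800.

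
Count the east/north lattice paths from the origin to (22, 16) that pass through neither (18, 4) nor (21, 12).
Number of paths = 20458609405

Inclusion–exclusion. Total paths: C(38, 22) = 22239974430. Through P₁: C(22, 18)·C(16, 4) = 13313300. Through P₂: C(33, 21)·C(5, 1) = 1774086600. Since P₁ is strictly southwest of P₂, a monotone path through both must visit P₁ then P₂; paths through both = C(22, 18)·C(11, 3)·C(5, 1) = 6034875. Avoid both = 22239974430 − 13313300 − 1774086600 + 6034875 = 20458609405.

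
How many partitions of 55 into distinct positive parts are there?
q(55) = 6378

A partition into distinct parts is a strictly decreasing sequence summing to n. The recurrence d(n, m) = d(n, m−1) + d(n−m, m−1) (use part m at most once) with q(n) = d(n, n) gives q(55) = 6378. (Euler's theorem: # distinct-part partitions = # odd-part partitions.)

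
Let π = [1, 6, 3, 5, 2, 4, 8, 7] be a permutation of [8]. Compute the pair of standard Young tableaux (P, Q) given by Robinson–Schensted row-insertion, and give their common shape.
P = [1, 2, 4, 7] / [3, 5, 8] / [6];  Q = [1, 2, 4, 7] / [3, 6, 8] / [5];  common shape = (4, 3, 1)

Row-insert the values π_1, π_2, … into P one at a time, bumping the leftmost entry strictly greater than the inserted value down to the next row. The recording tableau Q records, in position (i, j), the step at which that cell was added to P.
  Insert 1 (step 1): P = [1];  Q = [1]
  Insert 6 (step 2): P = [1, 6];  Q = [1, 2]
  Insert 3 (step 3): P = [1, 3] / [6];  Q = [1, 2] / [3]
  Insert 5 (step 4): P = [1, 3, 5] / [6];  Q = [1, 2, 4] / [3]
  Insert 2 (step 5): P = [1, 2, 5] / [3] / [6];  Q = [1, 2, 4] / [3] / [5]
  Insert 4 (step 6): P = [1, 2, 4] / [3, 5] / [6];  Q = [1, 2, 4] / [3, 6] / [5]
  Insert 8 (step 7): P = [1, 2, 4, 8] / [3, 5] / [6];  Q = [1, 2, 4, 7] / [3, 6] / [5]
  Insert 7 (step 8): P = [1, 2, 4, 7] / [3, 5, 8] / [6];  Q = [1, 2, 4, 7] / [3, 6, 8] / [5]
Final shape: (4, 3, 1).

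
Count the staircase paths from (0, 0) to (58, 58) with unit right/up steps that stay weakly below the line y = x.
C_58 = 104088460289122304033498318812080

These NE paths below the diagonal are counted by the Catalan number C_n = (1/(n + 1)) · C(2n, n). For n = 58: C_58 = (1/59) · C(116, 58) = 6141219157058215937976400809912720/59 = 104088460289122304033498318812080.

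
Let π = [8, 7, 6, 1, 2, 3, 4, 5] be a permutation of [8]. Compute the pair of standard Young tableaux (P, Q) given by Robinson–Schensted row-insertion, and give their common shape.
P = [1, 2, 3, 4, 5] / [6] / [7] / [8];  Q = [1, 5, 6, 7, 8] / [2] / [3] / [4];  common shape = (5, 1, 1, 1)

Row-insert the values π_1, π_2, … into P one at a time, bumping the leftmost entry strictly greater than the inserted value down to the next row. The recording tableau Q records, in position (i, j), the step at which that cell was added to P.
  Insert 8 (step 1): P = [8];  Q = [1]
  Insert 7 (step 2): P = [7] / [8];  Q = [1] / [2]
  Insert 6 (step 3): P = [6] / [7] / [8];  Q = [1] / [2] / [3]
  Insert 1 (step 4): P = [1] / [6] / [7] / [8];  Q = [1] / [2] / [3] / [4]
  Insert 2 (step 5): P = [1, 2] / [6] / [7] / [8];  Q = [1, 5] / [2] / [3] / [4]
  Insert 3 (step 6): P = [1, 2, 3] / [6] / [7] / [8];  Q = [1, 5, 6] / [2] / [3] / [4]
  Insert 4 (step 7): P = [1, 2, 3, 4] / [6] / [7] / [8];  Q = [1, 5, 6, 7] / [2] / [3] / [4]
  Insert 5 (step 8): P = [1, 2, 3, 4, 5] / [6] / [7] / [8];  Q = [1, 5, 6, 7, 8] / [2] / [3] / [4]
Final shape: (5, 1, 1, 1).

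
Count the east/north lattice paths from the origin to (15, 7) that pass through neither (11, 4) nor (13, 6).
Number of paths = 65943

Inclusion–exclusion. Total paths: C(22, 15) = 170544. Through P₁: C(15, 11)·C(7, 4) = 47775. Through P₂: C(19, 13)·C(3, 2) = 81396. Since P₁ is strictly southwest of P₂, a monotone path through both must visit P₁ then P₂; paths through both = C(15, 11)·C(4, 2)·C(3, 2) = 24570. Avoid both = 170544 − 47775 − 81396 + 24570 = 65943.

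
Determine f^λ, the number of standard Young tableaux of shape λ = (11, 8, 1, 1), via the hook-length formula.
# SYT of shape (11, 8, 1, 1) = 3627936

Hook-length formula: f^λ = n! / Π hook(c), product over all cells c of the Young diagram. For λ = (11, 8, 1, 1), n = 21 boxes. Hook lengths by row (left-to-right, top-to-bottom): [14, 11, 10, 9, 8, 7, 6, 5, 3, 2, 1]; [10, 7, 6, 5, 4, 3, 2, 1]; [2]; [1]. Product of hooks = 14082647040000. So f^λ = 21! / 14082647040000 = 51090942171709440000 / 14082647040000 = 3627936.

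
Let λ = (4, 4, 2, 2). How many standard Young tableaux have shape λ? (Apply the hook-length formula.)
# SYT of shape (4, 4, 2, 2) = 2640

Hook-length formula: f^λ = n! / Π hook(c), product over all cells c of the Young diagram. For λ = (4, 4, 2, 2), n = 12 boxes. Hook lengths by row (left-to-right, top-to-bottom): [7, 6, 3, 2]; [6, 5, 2, 1]; [3, 2]; [2, 1]. Product of hooks = 181440. So f^λ = 12! / 181440 = 479001600 / 181440 = 2640.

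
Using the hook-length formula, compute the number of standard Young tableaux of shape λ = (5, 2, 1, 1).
# SYT of shape (5, 2, 1, 1) = 189

Hook-length formula: f^λ = n! / Π hook(c), product over all cells c of the Young diagram. For λ = (5, 2, 1, 1), n = 9 boxes. Hook lengths by row (left-to-right, top-to-bottom): [8, 5, 3, 2, 1]; [4, 1]; [2]; [1]. Product of hooks = 1920. So f^λ = 9! / 1920 = 362880 / 1920 = 189.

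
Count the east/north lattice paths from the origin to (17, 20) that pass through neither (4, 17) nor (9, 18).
Number of paths = 15692725935

Inclusion–exclusion. Total paths: C(37, 17) = 15905368710. Through P₁: C(21, 4)·C(16, 13) = 3351600. Through P₂: C(27, 9)·C(10, 8) = 210907125. Since P₁ is strictly southwest of P₂, a monotone path through both must visit P₁ then P₂; paths through both = C(21, 4)·C(6, 5)·C(10, 8) = 1615950. Avoid both = 15905368710 − 3351600 − 210907125 + 1615950 = 15692725935.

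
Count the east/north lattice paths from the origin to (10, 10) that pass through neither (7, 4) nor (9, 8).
Number of paths = 98956

Inclusion–exclusion. Total paths: C(20, 10) = 184756. Through P₁: C(11, 7)·C(9, 3) = 27720. Through P₂: C(17, 9)·C(3, 1) = 72930. Since P₁ is strictly southwest of P₂, a monotone path through both must visit P₁ then P₂; paths through both = C(11, 7)·C(6, 2)·C(3, 1) = 14850. Avoid both = 184756 − 27720 − 72930 + 14850 = 98956.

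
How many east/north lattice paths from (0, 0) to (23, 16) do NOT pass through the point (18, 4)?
Number of paths = 37665995770

Total paths from (0, 0) to (23, 16): C(39, 23) = 37711260990. Paths through (18, 4): (paths (0, 0) → (18, 4)) × (paths (18, 4) → (23, 16)) = C(22, 18) · C(17, 5) = 7315 · 6188 = 45265220. Avoidance count = 37711260990 − 45265220 = 37665995770.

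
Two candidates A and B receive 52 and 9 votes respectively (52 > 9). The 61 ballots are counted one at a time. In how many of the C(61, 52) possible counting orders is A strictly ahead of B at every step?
Strict-lead orderings = 12224521815

Total orderings of the 61 votes with 52 for A: C(61, 52) = 17341763505. By the Bertrand ballot formula (Cycle Lemma / reflection principle), the number of orderings in which A is strictly ahead of B throughout is (p − q)/(p + q) · C(p + q, p) = (52 − 9)/(52 + 9) · 17341763505 = 12224521815.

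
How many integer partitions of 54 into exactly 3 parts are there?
p(54, 3 parts) = 243

Partitions of n into exactly k parts are in bijection with partitions of n − k into at most k parts (subtract 1 from each part). So p(54, exactly 3) = p(51, parts ≤ 3). Computing via the recurrence p(m, j) = p(m, j−1) + p(m−j, j) gives 243.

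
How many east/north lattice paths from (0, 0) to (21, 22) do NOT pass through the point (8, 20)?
Number of paths = 1051723130835

Total paths from (0, 0) to (21, 22): C(43, 21) = 1052049481860. Paths through (8, 20): (paths (0, 0) → (8, 20)) × (paths (8, 20) → (21, 22)) = C(28, 8) · C(15, 13) = 3108105 · 105 = 326351025. Avoidance count = 1052049481860 − 326351025 = 1051723130835.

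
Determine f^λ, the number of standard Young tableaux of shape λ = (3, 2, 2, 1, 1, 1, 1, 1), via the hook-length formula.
# SYT of shape (3, 2, 2, 1, 1, 1, 1, 1) = 891

Hook-length formula: f^λ = n! / Π hook(c), product over all cells c of the Young diagram. For λ = (3, 2, 2, 1, 1, 1, 1, 1), n = 12 boxes. Hook lengths by row (left-to-right, top-to-bottom): [10, 4, 1]; [8, 2]; [7, 1]; [5]; [4]; [3]; [2]; [1]. Product of hooks = 537600. So f^λ = 12! / 537600 = 479001600 / 537600 = 891.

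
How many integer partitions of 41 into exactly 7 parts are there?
p(41, 7 parts) = 3120

Partitions of n into exactly k parts are in bijection with partitions of n − k into at most k parts (subtract 1 from each part). So p(41, exactly 7) = p(34, parts ≤ 7). Computing via the recurrence p(m, j) = p(m, j−1) + p(m−j, j) gives 3120.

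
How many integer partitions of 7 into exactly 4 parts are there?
p(7, 4 parts) = 3

Partitions of n into exactly k parts ↔ partitions of n − k into at most k parts (subtract 1 from each part). For n = 7, k = 4, the partitions are: 4+1+1+1, 3+2+1+1, 2+2+2+1. Count = 3.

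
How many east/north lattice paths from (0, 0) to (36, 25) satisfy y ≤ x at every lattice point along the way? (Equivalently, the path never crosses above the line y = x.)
Number of paths = 28530105553459692

By the reflection principle (André's argument), the number of monotone paths to (36, 25) with n ≤ m that never go above y = x is C(61, 36) − C(61, 37) = 87967825456500717 − 59437719903041025 = 28530105553459692.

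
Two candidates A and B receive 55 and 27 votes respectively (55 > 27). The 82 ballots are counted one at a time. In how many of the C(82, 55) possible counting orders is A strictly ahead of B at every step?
Strict-lead orderings = 1174105900546396874112

Total orderings of the 82 votes with 55 for A: C(82, 55) = 3438452994457305131328. By the Bertrand ballot formula (Cycle Lemma / reflection principle), the number of orderings in which A is strictly ahead of B throughout is (p − q)/(p + q) · C(p + q, p) = (55 − 27)/(55 + 27) · 3438452994457305131328 = 1174105900546396874112.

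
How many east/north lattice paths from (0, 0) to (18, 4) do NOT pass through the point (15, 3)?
Number of paths = 4051

Total paths from (0, 0) to (18, 4): C(22, 18) = 7315. Paths through (15, 3): (paths (0, 0) → (15, 3)) × (paths (15, 3) → (18, 4)) = C(18, 15) · C(4, 3) = 816 · 4 = 3264. Avoidance count = 7315 − 3264 = 4051.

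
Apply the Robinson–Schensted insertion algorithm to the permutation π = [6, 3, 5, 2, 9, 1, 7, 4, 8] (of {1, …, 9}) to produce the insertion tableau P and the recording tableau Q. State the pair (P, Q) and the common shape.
P = [1, 4, 7, 8] / [2, 5] / [3, 9] / [6];  Q = [1, 3, 5, 9] / [2, 7] / [4, 8] / [6];  common shape = (4, 2, 2, 1)

Row-insert the values π_1, π_2, … into P one at a time, bumping the leftmost entry strictly greater than the inserted value down to the next row. The recording tableau Q records, in position (i, j), the step at which that cell was added to P.
  Insert 6 (step 1): P = [6];  Q = [1]
  Insert 3 (step 2): P = [3] / [6];  Q = [1] / [2]
  Insert 5 (step 3): P = [3, 5] / [6];  Q = [1, 3] / [2]
  Insert 2 (step 4): P = [2, 5] / [3] / [6];  Q = [1, 3] / [2] / [4]
  Insert 9 (step 5): P = [2, 5, 9] / [3] / [6];  Q = [1, 3, 5] / [2] / [4]
  Insert 1 (step 6): P = [1, 5, 9] / [2] / [3] / [6];  Q = [1, 3, 5] / [2] / [4] / [6]
  Insert 7 (step 7): P = [1, 5, 7] / [2, 9] / [3] / [6];  Q = [1, 3, 5] / [2, 7] / [4] / [6]
  Insert 4 (step 8): P = [1, 4, 7] / [2, 5] / [3, 9] / [6];  Q = [1, 3, 5] / [2, 7] / [4, 8] / [6]
  Insert 8 (step 9): P = [1, 4, 7, 8] / [2, 5] / [3, 9] / [6];  Q = [1, 3, 5, 9] / [2, 7] / [4, 8] / [6]
Final shape: (4, 2, 2, 1).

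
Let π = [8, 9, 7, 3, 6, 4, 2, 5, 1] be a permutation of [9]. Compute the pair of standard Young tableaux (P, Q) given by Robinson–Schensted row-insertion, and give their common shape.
P = [1, 4, 5] / [2, 9] / [3] / [6] / [7] / [8];  Q = [1, 2, 8] / [3, 5] / [4] / [6] / [7] / [9];  common shape = (3, 2, 1, 1, 1, 1)

Row-insert the values π_1, π_2, … into P one at a time, bumping the leftmost entry strictly greater than the inserted value down to the next row. The recording tableau Q records, in position (i, j), the step at which that cell was added to P.
  Insert 8 (step 1): P = [8];  Q = [1]
  Insert 9 (step 2): P = [8, 9];  Q = [1, 2]
  Insert 7 (step 3): P = [7, 9] / [8];  Q = [1, 2] / [3]
  Insert 3 (step 4): P = [3, 9] / [7] / [8];  Q = [1, 2] / [3] / [4]
  Insert 6 (step 5): P = [3, 6] / [7, 9] / [8];  Q = [1, 2] / [3, 5] / [4]
  Insert 4 (step 6): P = [3, 4] / [6, 9] / [7] / [8];  Q = [1, 2] / [3, 5] / [4] / [6]
  Insert 2 (step 7): P = [2, 4] / [3, 9] / [6] / [7] / [8];  Q = [1, 2] / [3, 5] / [4] / [6] / [7]
  Insert 5 (step 8): P = [2, 4, 5] / [3, 9] / [6] / [7] / [8];  Q = [1, 2, 8] / [3, 5] / [4] / [6] / [7]
  Insert 1 (step 9): P = [1, 4, 5] / [2, 9] / [3] / [6] / [7] / [8];  Q = [1, 2, 8] / [3, 5] / [4] / [6] / [7] / [9]
Final shape: (3, 2, 1, 1, 1, 1).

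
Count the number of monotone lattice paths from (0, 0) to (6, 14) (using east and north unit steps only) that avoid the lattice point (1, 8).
Number of paths = 34602

Total paths from (0, 0) to (6, 14): C(20, 6) = 38760. Paths through (1, 8): (paths (0, 0) → (1, 8)) × (paths (1, 8) → (6, 14)) = C(9, 1) · C(11, 5) = 9 · 462 = 4158. Avoidance count = 38760 − 4158 = 34602.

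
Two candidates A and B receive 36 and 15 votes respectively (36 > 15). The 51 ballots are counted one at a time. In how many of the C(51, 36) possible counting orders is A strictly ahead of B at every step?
Strict-lead orderings = 1312983918820

Total orderings of the 51 votes with 36 for A: C(51, 36) = 3188675231420. By the Bertrand ballot formula (Cycle Lemma / reflection principle), the number of orderings in which A is strictly ahead of B throughout is (p − q)/(p + q) · C(p + q, p) = (36 − 15)/(36 + 15) · 3188675231420 = 1312983918820.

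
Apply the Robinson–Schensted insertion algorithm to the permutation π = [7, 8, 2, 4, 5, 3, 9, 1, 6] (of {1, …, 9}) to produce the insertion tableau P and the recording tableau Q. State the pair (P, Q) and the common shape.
P = [1, 3, 5, 6] / [2, 8, 9] / [4] / [7];  Q = [1, 2, 5, 7] / [3, 4, 9] / [6] / [8];  common shape = (4, 3, 1, 1)

Row-insert the values π_1, π_2, … into P one at a time, bumping the leftmost entry strictly greater than the inserted value down to the next row. The recording tableau Q records, in position (i, j), the step at which that cell was added to P.
  Insert 7 (step 1): P = [7];  Q = [1]
  Insert 8 (step 2): P = [7, 8];  Q = [1, 2]
  Insert 2 (step 3): P = [2, 8] / [7];  Q = [1, 2] / [3]
  Insert 4 (step 4): P = [2, 4] / [7, 8];  Q = [1, 2] / [3, 4]
  Insert 5 (step 5): P = [2, 4, 5] / [7, 8];  Q = [1, 2, 5] / [3, 4]
  Insert 3 (step 6): P = [2, 3, 5] / [4, 8] / [7];  Q = [1, 2, 5] / [3, 4] / [6]
  Insert 9 (step 7): P = [2, 3, 5, 9] / [4, 8] / [7];  Q = [1, 2, 5, 7] / [3, 4] / [6]
  Insert 1 (step 8): P = [1, 3, 5, 9] / [2, 8] / [4] / [7];  Q = [1, 2, 5, 7] / [3, 4] / [6] / [8]
  Insert 6 (step 9): P = [1, 3, 5, 6] / [2, 8, 9] / [4] / [7];  Q = [1, 2, 5, 7] / [3, 4, 9] / [6] / [8]
Final shape: (4, 3, 1, 1).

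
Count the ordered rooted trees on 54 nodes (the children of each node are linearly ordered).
C_53 = 116157871455782434250553845880

These ordered rooted trees are counted by the Catalan number C_n = (1/(n + 1)) · C(2n, n). For n = 53: C_53 = (1/54) · C(106, 53) = 6272525058612251449529907677520/54 = 116157871455782434250553845880.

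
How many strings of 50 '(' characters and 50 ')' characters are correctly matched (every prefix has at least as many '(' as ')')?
C_50 = 1978261657756160653623774456

These balanced parentheses are counted by the Catalan number C_n = (1/(n + 1)) · C(2n, n). For n = 50: C_50 = (1/51) · C(100, 50) = 100891344545564193334812497256/51 = 1978261657756160653623774456.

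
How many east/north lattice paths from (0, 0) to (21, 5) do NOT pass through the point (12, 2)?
Number of paths = 45760

Total paths from (0, 0) to (21, 5): C(26, 21) = 65780. Paths through (12, 2): (paths (0, 0) → (12, 2)) × (paths (12, 2) → (21, 5)) = C(14, 12) · C(12, 9) = 91 · 220 = 20020. Avoidance count = 65780 − 20020 = 45760.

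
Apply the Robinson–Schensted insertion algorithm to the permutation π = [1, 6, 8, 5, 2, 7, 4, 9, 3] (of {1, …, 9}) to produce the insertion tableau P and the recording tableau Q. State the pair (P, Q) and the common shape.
P = [1, 2, 3, 9] / [4, 7] / [5, 8] / [6];  Q = [1, 2, 3, 8] / [4, 6] / [5, 7] / [9];  common shape = (4, 2, 2, 1)

Row-insert the values π_1, π_2, … into P one at a time, bumping the leftmost entry strictly greater than the inserted value down to the next row. The recording tableau Q records, in position (i, j), the step at which that cell was added to P.
  Insert 1 (step 1): P = [1];  Q = [1]
  Insert 6 (step 2): P = [1, 6];  Q = [1, 2]
  Insert 8 (step 3): P = [1, 6, 8];  Q = [1, 2, 3]
  Insert 5 (step 4): P = [1, 5, 8] / [6];  Q = [1, 2, 3] / [4]
  Insert 2 (step 5): P = [1, 2, 8] / [5] / [6];  Q = [1, 2, 3] / [4] / [5]
  Insert 7 (step 6): P = [1, 2, 7] / [5, 8] / [6];  Q = [1, 2, 3] / [4, 6] / [5]
  Insert 4 (step 7): P = [1, 2, 4] / [5, 7] / [6, 8];  Q = [1, 2, 3] / [4, 6] / [5, 7]
  Insert 9 (step 8): P = [1, 2, 4, 9] / [5, 7] / [6, 8];  Q = [1, 2, 3, 8] / [4, 6] / [5, 7]
  Insert 3 (step 9): P = [1, 2, 3, 9] / [4, 7] / [5, 8] / [6];  Q = [1, 2, 3, 8] / [4, 6] / [5, 7] / [9]
Final shape: (4, 2, 2, 1).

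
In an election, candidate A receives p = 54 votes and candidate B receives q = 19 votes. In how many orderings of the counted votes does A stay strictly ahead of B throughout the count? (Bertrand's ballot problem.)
Strict-lead orderings = 76322270620811600

Total orderings of the 73 votes with 54 for A: C(73, 54) = 159186450151978480. By the Bertrand ballot formula (Cycle Lemma / reflection principle), the number of orderings in which A is strictly ahead of B throughout is (p − q)/(p + q) · C(p + q, p) = (54 − 19)/(54 + 19) · 159186450151978480 = 76322270620811600.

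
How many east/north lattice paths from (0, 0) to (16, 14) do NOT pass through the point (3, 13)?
Number of paths = 145414835

Total paths from (0, 0) to (16, 14): C(30, 16) = 145422675. Paths through (3, 13): (paths (0, 0) → (3, 13)) × (paths (3, 13) → (16, 14)) = C(16, 3) · C(14, 13) = 560 · 14 = 7840. Avoidance count = 145422675 − 7840 = 145414835.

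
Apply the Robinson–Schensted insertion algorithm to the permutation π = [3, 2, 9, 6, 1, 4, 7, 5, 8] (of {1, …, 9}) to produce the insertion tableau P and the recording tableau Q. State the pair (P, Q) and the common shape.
P = [1, 4, 5, 8] / [2, 6, 7] / [3, 9];  Q = [1, 3, 7, 9] / [2, 4, 8] / [5, 6];  common shape = (4, 3, 2)

Row-insert the values π_1, π_2, … into P one at a time, bumping the leftmost entry strictly greater than the inserted value down to the next row. The recording tableau Q records, in position (i, j), the step at which that cell was added to P.
  Insert 3 (step 1): P = [3];  Q = [1]
  Insert 2 (step 2): P = [2] / [3];  Q = [1] / [2]
  Insert 9 (step 3): P = [2, 9] / [3];  Q = [1, 3] / [2]
  Insert 6 (step 4): P = [2, 6] / [3, 9];  Q = [1, 3] / [2, 4]
  Insert 1 (step 5): P = [1, 6] / [2, 9] / [3];  Q = [1, 3] / [2, 4] / [5]
  Insert 4 (step 6): P = [1, 4] / [2, 6] / [3, 9];  Q = [1, 3] / [2, 4] / [5, 6]
  Insert 7 (step 7): P = [1, 4, 7] / [2, 6] / [3, 9];  Q = [1, 3, 7] / [2, 4] / [5, 6]
  Insert 5 (step 8): P = [1, 4, 5] / [2, 6, 7] / [3, 9];  Q = [1, 3, 7] / [2, 4, 8] / [5, 6]
  Insert 8 (step 9): P = [1, 4, 5, 8] / [2, 6, 7] / [3, 9];  Q = [1, 3, 7, 9] / [2, 4, 8] / [5, 6]
Final shape: (4, 3, 2).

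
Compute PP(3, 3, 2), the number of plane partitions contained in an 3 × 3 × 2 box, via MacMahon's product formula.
PP(3, 3, 2) = 175

Evaluate the triple product over i = 1..3, j = 1..3, k = 1..2. The factors are (2/1) · (3/2) · (3/2) · (4/3) · (4/3) · (5/4) · (3/2) · (4/3) · … (18 factors total). The numerators and denominators telescope so the product is an integer; carrying out the multiplication exactly gives PP(3, 3, 2) = 175.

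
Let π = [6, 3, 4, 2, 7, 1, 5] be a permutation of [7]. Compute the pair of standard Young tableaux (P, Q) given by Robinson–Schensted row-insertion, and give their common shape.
P = [1, 4, 5] / [2, 7] / [3] / [6];  Q = [1, 3, 5] / [2, 7] / [4] / [6];  common shape = (3, 2, 1, 1)

Row-insert the values π_1, π_2, … into P one at a time, bumping the leftmost entry strictly greater than the inserted value down to the next row. The recording tableau Q records, in position (i, j), the step at which that cell was added to P.
  Insert 6 (step 1): P = [6];  Q = [1]
  Insert 3 (step 2): P = [3] / [6];  Q = [1] / [2]
  Insert 4 (step 3): P = [3, 4] / [6];  Q = [1, 3] / [2]
  Insert 2 (step 4): P = [2, 4] / [3] / [6];  Q = [1, 3] / [2] / [4]
  Insert 7 (step 5): P = [2, 4, 7] / [3] / [6];  Q = [1, 3, 5] / [2] / [4]
  Insert 1 (step 6): P = [1, 4, 7] / [2] / [3] / [6];  Q = [1, 3, 5] / [2] / [4] / [6]
  Insert 5 (step 7): P = [1, 4, 5] / [2, 7] / [3] / [6];  Q = [1, 3, 5] / [2, 7] / [4] / [6]
Final shape: (3, 2, 1, 1).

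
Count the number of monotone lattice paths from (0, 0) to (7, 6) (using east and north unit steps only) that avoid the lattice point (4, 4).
Number of paths = 1016

Total paths from (0, 0) to (7, 6): C(13, 7) = 1716. Paths through (4, 4): (paths (0, 0) → (4, 4)) × (paths (4, 4) → (7, 6)) = C(8, 4) · C(5, 3) = 70 · 10 = 700. Avoidance count = 1716 − 700 = 1016.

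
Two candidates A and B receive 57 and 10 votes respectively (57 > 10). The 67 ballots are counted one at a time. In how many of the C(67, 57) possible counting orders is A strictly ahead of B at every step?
Strict-lead orderings = 173966417768

Total orderings of the 67 votes with 57 for A: C(67, 57) = 247994680648. By the Bertrand ballot formula (Cycle Lemma / reflection principle), the number of orderings in which A is strictly ahead of B throughout is (p − q)/(p + q) · C(p + q, p) = (57 − 10)/(57 + 10) · 247994680648 = 173966417768.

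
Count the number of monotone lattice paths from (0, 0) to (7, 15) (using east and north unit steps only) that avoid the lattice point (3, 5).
Number of paths = 114488

Total paths from (0, 0) to (7, 15): C(22, 7) = 170544. Paths through (3, 5): (paths (0, 0) → (3, 5)) × (paths (3, 5) → (7, 15)) = C(8, 3) · C(14, 4) = 56 · 1001 = 56056. Avoidance count = 170544 − 56056 = 114488.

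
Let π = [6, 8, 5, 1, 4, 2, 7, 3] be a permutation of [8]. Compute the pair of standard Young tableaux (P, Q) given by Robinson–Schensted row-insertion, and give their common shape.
P = [1, 2, 3] / [4, 7] / [5, 8] / [6];  Q = [1, 2, 7] / [3, 5] / [4, 8] / [6];  common shape = (3, 2, 2, 1)

Row-insert the values π_1, π_2, … into P one at a time, bumping the leftmost entry strictly greater than the inserted value down to the next row. The recording tableau Q records, in position (i, j), the step at which that cell was added to P.
  Insert 6 (step 1): P = [6];  Q = [1]
  Insert 8 (step 2): P = [6, 8];  Q = [1, 2]
  Insert 5 (step 3): P = [5, 8] / [6];  Q = [1, 2] / [3]
  Insert 1 (step 4): P = [1, 8] / [5] / [6];  Q = [1, 2] / [3] / [4]
  Insert 4 (step 5): P = [1, 4] / [5, 8] / [6];  Q = [1, 2] / [3, 5] / [4]
  Insert 2 (step 6): P = [1, 2] / [4, 8] / [5] / [6];  Q = [1, 2] / [3, 5] / [4] / [6]
  Insert 7 (step 7): P = [1, 2, 7] / [4, 8] / [5] / [6];  Q = [1, 2, 7] / [3, 5] / [4] / [6]
  Insert 3 (step 8): P = [1, 2, 3] / [4, 7] / [5, 8] / [6];  Q = [1, 2, 7] / [3, 5] / [4, 8] / [6]
Final shape: (3, 2, 2, 1).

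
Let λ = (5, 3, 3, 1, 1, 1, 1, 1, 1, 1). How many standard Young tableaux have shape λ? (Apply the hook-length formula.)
# SYT of shape (5, 3, 3, 1, 1, 1, 1, 1, 1, 1) = 1145664

Hook-length formula: f^λ = n! / Π hook(c), product over all cells c of the Young diagram. For λ = (5, 3, 3, 1, 1, 1, 1, 1, 1, 1), n = 18 boxes. Hook lengths by row (left-to-right, top-to-bottom): [14, 6, 5, 2, 1]; [11, 3, 2]; [10, 2, 1]; [7]; [6]; [5]; [4]; [3]; [2]; [1]. Product of hooks = 5588352000. So f^λ = 18! / 5588352000 = 6402373705728000 / 5588352000 = 1145664.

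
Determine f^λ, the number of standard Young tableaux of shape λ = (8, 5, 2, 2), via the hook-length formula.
# SYT of shape (8, 5, 2, 2) = 848640

Hook-length formula: f^λ = n! / Π hook(c), product over all cells c of the Young diagram. For λ = (8, 5, 2, 2), n = 17 boxes. Hook lengths by row (left-to-right, top-to-bottom): [11, 10, 7, 6, 5, 3, 2, 1]; [7, 6, 3, 2, 1]; [3, 2]; [2, 1]. Product of hooks = 419126400. So f^λ = 17! / 419126400 = 355687428096000 / 419126400 = 848640.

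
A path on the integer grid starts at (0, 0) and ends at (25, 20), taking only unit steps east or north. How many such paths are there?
Number of paths = 3169870830126

A monotone lattice path from (0, 0) to (25, 20) consists of 25 east steps and 20 north steps in some order, so it is determined by which 25 of the 45 steps are east. The count is C(45, 25) = 3169870830126.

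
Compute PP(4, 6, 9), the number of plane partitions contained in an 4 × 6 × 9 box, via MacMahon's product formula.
PP(4, 6, 9) = 559299781040

Evaluate the triple product over i = 1..4, j = 1..6, k = 1..9. The factors are (2/1) · (3/2) · (4/3) · (5/4) · (6/5) · (7/6) · (8/7) · (9/8) · … (216 factors total). The numerators and denominators telescope so the product is an integer; carrying out the multiplication exactly gives PP(4, 6, 9) = 559299781040.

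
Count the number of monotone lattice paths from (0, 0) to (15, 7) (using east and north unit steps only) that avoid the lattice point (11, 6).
Number of paths = 108664

Total paths from (0, 0) to (15, 7): C(22, 15) = 170544. Paths through (11, 6): (paths (0, 0) → (11, 6)) × (paths (11, 6) → (15, 7)) = C(17, 11) · C(5, 4) = 12376 · 5 = 61880. Avoidance count = 170544 − 61880 = 108664.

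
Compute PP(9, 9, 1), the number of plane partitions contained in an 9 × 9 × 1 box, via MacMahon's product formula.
PP(9, 9, 1) = 48620

Evaluate the triple product over i = 1..9, j = 1..9, k = 1..1. The factors are (2/1) · (3/2) · (4/3) · (5/4) · (6/5) · (7/6) · (8/7) · (9/8) · … (81 factors total). The numerators and denominators telescope so the product is an integer; carrying out the multiplication exactly gives PP(9, 9, 1) = 48620.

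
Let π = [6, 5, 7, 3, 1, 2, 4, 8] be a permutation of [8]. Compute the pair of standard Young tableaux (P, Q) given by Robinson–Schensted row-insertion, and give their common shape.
P = [1, 2, 4, 8] / [3, 7] / [5] / [6];  Q = [1, 3, 7, 8] / [2, 6] / [4] / [5];  common shape = (4, 2, 1, 1)

Row-insert the values π_1, π_2, … into P one at a time, bumping the leftmost entry strictly greater than the inserted value down to the next row. The recording tableau Q records, in position (i, j), the step at which that cell was added to P.
  Insert 6 (step 1): P = [6];  Q = [1]
  Insert 5 (step 2): P = [5] / [6];  Q = [1] / [2]
  Insert 7 (step 3): P = [5, 7] / [6];  Q = [1, 3] / [2]
  Insert 3 (step 4): P = [3, 7] / [5] / [6];  Q = [1, 3] / [2] / [4]
  Insert 1 (step 5): P = [1, 7] / [3] / [5] / [6];  Q = [1, 3] / [2] / [4] / [5]
  Insert 2 (step 6): P = [1, 2] / [3, 7] / [5] / [6];  Q = [1, 3] / [2, 6] / [4] / [5]
  Insert 4 (step 7): P = [1, 2, 4] / [3, 7] / [5] / [6];  Q = [1, 3, 7] / [2, 6] / [4] / [5]
  Insert 8 (step 8): P = [1, 2, 4, 8] / [3, 7] / [5] / [6];  Q = [1, 3, 7, 8] / [2, 6] / [4] / [5]
Final shape: (4, 2, 1, 1).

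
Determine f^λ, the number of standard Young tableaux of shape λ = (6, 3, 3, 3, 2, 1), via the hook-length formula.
# SYT of shape (6, 3, 3, 3, 2, 1) = 6789120

Hook-length formula: f^λ = n! / Π hook(c), product over all cells c of the Young diagram. For λ = (6, 3, 3, 3, 2, 1), n = 18 boxes. Hook lengths by row (left-to-right, top-to-bottom): [11, 9, 7, 3, 2, 1]; [7, 5, 3]; [6, 4, 2]; [5, 3, 1]; [3, 1]; [1]. Product of hooks = 943034400. So f^λ = 18! / 943034400 = 6402373705728000 / 943034400 = 6789120.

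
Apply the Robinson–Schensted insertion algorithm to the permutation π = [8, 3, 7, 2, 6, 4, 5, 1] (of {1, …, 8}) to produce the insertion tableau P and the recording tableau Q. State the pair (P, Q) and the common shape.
P = [1, 4, 5] / [2, 6] / [3] / [7] / [8];  Q = [1, 3, 7] / [2, 5] / [4] / [6] / [8];  common shape = (3, 2, 1, 1, 1)

Row-insert the values π_1, π_2, … into P one at a time, bumping the leftmost entry strictly greater than the inserted value down to the next row. The recording tableau Q records, in position (i, j), the step at which that cell was added to P.
  Insert 8 (step 1): P = [8];  Q = [1]
  Insert 3 (step 2): P = [3] / [8];  Q = [1] / [2]
  Insert 7 (step 3): P = [3, 7] / [8];  Q = [1, 3] / [2]
  Insert 2 (step 4): P = [2, 7] / [3] / [8];  Q = [1, 3] / [2] / [4]
  Insert 6 (step 5): P = [2, 6] / [3, 7] / [8];  Q = [1, 3] / [2, 5] / [4]
  Insert 4 (step 6): P = [2, 4] / [3, 6] / [7] / [8];  Q = [1, 3] / [2, 5] / [4] / [6]
  Insert 5 (step 7): P = [2, 4, 5] / [3, 6] / [7] / [8];  Q = [1, 3, 7] / [2, 5] / [4] / [6]
  Insert 1 (step 8): P = [1, 4, 5] / [2, 6] / [3] / [7] / [8];  Q = [1, 3, 7] / [2, 5] / [4] / [6] / [8]
Final shape: (3, 2, 1, 1, 1).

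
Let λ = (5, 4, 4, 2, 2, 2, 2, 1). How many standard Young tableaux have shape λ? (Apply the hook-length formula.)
# SYT of shape (5, 4, 4, 2, 2, 2, 2, 1) = 896251356

Hook-length formula: f^λ = n! / Π hook(c), product over all cells c of the Young diagram. For λ = (5, 4, 4, 2, 2, 2, 2, 1), n = 22 boxes. Hook lengths by row (left-to-right, top-to-bottom): [12, 10, 5, 4, 1]; [10, 8, 3, 2]; [9, 7, 2, 1]; [6, 4]; [5, 3]; [4, 2]; [3, 1]; [1]. Product of hooks = 1254113280000. So f^λ = 22! / 1254113280000 = 1124000727777607680000 / 1254113280000 = 896251356.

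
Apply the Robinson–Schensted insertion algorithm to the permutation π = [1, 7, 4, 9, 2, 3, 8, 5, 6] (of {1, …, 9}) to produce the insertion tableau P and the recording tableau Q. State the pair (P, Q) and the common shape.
P = [1, 2, 3, 5, 6] / [4, 8] / [7, 9];  Q = [1, 2, 4, 7, 9] / [3, 6] / [5, 8];  common shape = (5, 2, 2)

Row-insert the values π_1, π_2, … into P one at a time, bumping the leftmost entry strictly greater than the inserted value down to the next row. The recording tableau Q records, in position (i, j), the step at which that cell was added to P.
  Insert 1 (step 1): P = [1];  Q = [1]
  Insert 7 (step 2): P = [1, 7];  Q = [1, 2]
  Insert 4 (step 3): P = [1, 4] / [7];  Q = [1, 2] / [3]
  Insert 9 (step 4): P = [1, 4, 9] / [7];  Q = [1, 2, 4] / [3]
  Insert 2 (step 5): P = [1, 2, 9] / [4] / [7];  Q = [1, 2, 4] / [3] / [5]
  Insert 3 (step 6): P = [1, 2, 3] / [4, 9] / [7];  Q = [1, 2, 4] / [3, 6] / [5]
  Insert 8 (step 7): P = [1, 2, 3, 8] / [4, 9] / [7];  Q = [1, 2, 4, 7] / [3, 6] / [5]
  Insert 5 (step 8): P = [1, 2, 3, 5] / [4, 8] / [7, 9];  Q = [1, 2, 4, 7] / [3, 6] / [5, 8]
  Insert 6 (step 9): P = [1, 2, 3, 5, 6] / [4, 8] / [7, 9];  Q = [1, 2, 4, 7, 9] / [3, 6] / [5, 8]
Final shape: (5, 2, 2).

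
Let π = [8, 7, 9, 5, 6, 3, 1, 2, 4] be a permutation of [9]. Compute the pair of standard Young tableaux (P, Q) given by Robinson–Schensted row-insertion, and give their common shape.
P = [1, 2, 4] / [3, 6] / [5, 9] / [7] / [8];  Q = [1, 3, 9] / [2, 5] / [4, 8] / [6] / [7];  common shape = (3, 2, 2, 1, 1)

Row-insert the values π_1, π_2, … into P one at a time, bumping the leftmost entry strictly greater than the inserted value down to the next row. The recording tableau Q records, in position (i, j), the step at which that cell was added to P.
  Insert 8 (step 1): P = [8];  Q = [1]
  Insert 7 (step 2): P = [7] / [8];  Q = [1] / [2]
  Insert 9 (step 3): P = [7, 9] / [8];  Q = [1, 3] / [2]
  Insert 5 (step 4): P = [5, 9] / [7] / [8];  Q = [1, 3] / [2] / [4]
  Insert 6 (step 5): P = [5, 6] / [7, 9] / [8];  Q = [1, 3] / [2, 5] / [4]
  Insert 3 (step 6): P = [3, 6] / [5, 9] / [7] / [8];  Q = [1, 3] / [2, 5] / [4] / [6]
  Insert 1 (step 7): P = [1, 6] / [3, 9] / [5] / [7] / [8];  Q = [1, 3] / [2, 5] / [4] / [6] / [7]
  Insert 2 (step 8): P = [1, 2] / [3, 6] / [5, 9] / [7] / [8];  Q = [1, 3] / [2, 5] / [4, 8] / [6] / [7]
  Insert 4 (step 9): P = [1, 2, 4] / [3, 6] / [5, 9] / [7] / [8];  Q = [1, 3, 9] / [2, 5] / [4, 8] / [6] / [7]
Final shape: (3, 2, 2, 1, 1).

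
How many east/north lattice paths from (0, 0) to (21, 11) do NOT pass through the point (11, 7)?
Number of paths = 97168656

Total paths from (0, 0) to (21, 11): C(32, 21) = 129024480. Paths through (11, 7): (paths (0, 0) → (11, 7)) × (paths (11, 7) → (21, 11)) = C(18, 11) · C(14, 10) = 31824 · 1001 = 31855824. Avoidance count = 129024480 − 31855824 = 97168656.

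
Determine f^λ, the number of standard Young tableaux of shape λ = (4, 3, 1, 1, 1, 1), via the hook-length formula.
# SYT of shape (4, 3, 1, 1, 1, 1) = 1100

Hook-length formula: f^λ = n! / Π hook(c), product over all cells c of the Young diagram. For λ = (4, 3, 1, 1, 1, 1), n = 11 boxes. Hook lengths by row (left-to-right, top-to-bottom): [9, 4, 3, 1]; [7, 2, 1]; [4]; [3]; [2]; [1]. Product of hooks = 36288. So f^λ = 11! / 36288 = 39916800 / 36288 = 1100.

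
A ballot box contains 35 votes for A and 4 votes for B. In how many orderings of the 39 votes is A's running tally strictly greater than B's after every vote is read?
Strict-lead orderings = 65379

Total orderings of the 39 votes with 35 for A: C(39, 35) = 82251. By the Bertrand ballot formula (Cycle Lemma / reflection principle), the number of orderings in which A is strictly ahead of B throughout is (p − q)/(p + q) · C(p + q, p) = (35 − 4)/(35 + 4) · 82251 = 65379.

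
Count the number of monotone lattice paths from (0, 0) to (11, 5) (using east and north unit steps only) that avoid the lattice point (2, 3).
Number of paths = 3818

Total paths from (0, 0) to (11, 5): C(16, 11) = 4368. Paths through (2, 3): (paths (0, 0) → (2, 3)) × (paths (2, 3) → (11, 5)) = C(5, 2) · C(11, 9) = 10 · 55 = 550. Avoidance count = 4368 − 550 = 3818.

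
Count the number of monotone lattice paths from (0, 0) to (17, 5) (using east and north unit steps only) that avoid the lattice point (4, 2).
Number of paths = 17934

Total paths from (0, 0) to (17, 5): C(22, 17) = 26334. Paths through (4, 2): (paths (0, 0) → (4, 2)) × (paths (4, 2) → (17, 5)) = C(6, 4) · C(16, 13) = 15 · 560 = 8400. Avoidance count = 26334 − 8400 = 17934.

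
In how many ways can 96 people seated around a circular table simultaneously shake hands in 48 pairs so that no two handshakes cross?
C_48 = 131327898242169365477991900

These noncrossing handshakes are counted by the Catalan number C_n = (1/(n + 1)) · C(2n, n). For n = 48: C_48 = (1/49) · C(96, 48) = 6435067013866298908421603100/49 = 131327898242169365477991900.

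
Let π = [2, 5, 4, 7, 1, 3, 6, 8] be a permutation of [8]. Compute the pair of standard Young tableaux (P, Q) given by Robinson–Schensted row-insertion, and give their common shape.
P = [1, 3, 6, 8] / [2, 4, 7] / [5];  Q = [1, 2, 4, 8] / [3, 6, 7] / [5];  common shape = (4, 3, 1)

Row-insert the values π_1, π_2, … into P one at a time, bumping the leftmost entry strictly greater than the inserted value down to the next row. The recording tableau Q records, in position (i, j), the step at which that cell was added to P.
  Insert 2 (step 1): P = [2];  Q = [1]
  Insert 5 (step 2): P = [2, 5];  Q = [1, 2]
  Insert 4 (step 3): P = [2, 4] / [5];  Q = [1, 2] / [3]
  Insert 7 (step 4): P = [2, 4, 7] / [5];  Q = [1, 2, 4] / [3]
  Insert 1 (step 5): P = [1, 4, 7] / [2] / [5];  Q = [1, 2, 4] / [3] / [5]
  Insert 3 (step 6): P = [1, 3, 7] / [2, 4] / [5];  Q = [1, 2, 4] / [3, 6] / [5]
  Insert 6 (step 7): P = [1, 3, 6] / [2, 4, 7] / [5];  Q = [1, 2, 4] / [3, 6, 7] / [5]
  Insert 8 (step 8): P = [1, 3, 6, 8] / [2, 4, 7] / [5];  Q = [1, 2, 4, 8] / [3, 6, 7] / [5]
Final shape: (4, 3, 1).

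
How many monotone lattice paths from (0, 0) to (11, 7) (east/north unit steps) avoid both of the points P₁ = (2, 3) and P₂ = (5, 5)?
Number of paths = 20418

Inclusion–exclusion. Total paths: C(18, 11) = 31824. Through P₁: C(5, 2)·C(13, 9) = 7150. Through P₂: C(10, 5)·C(8, 6) = 7056. Since P₁ is strictly southwest of P₂, a monotone path through both must visit P₁ then P₂; paths through both = C(5, 2)·C(5, 3)·C(8, 6) = 2800. Avoid both = 31824 − 7150 − 7056 + 2800 = 20418.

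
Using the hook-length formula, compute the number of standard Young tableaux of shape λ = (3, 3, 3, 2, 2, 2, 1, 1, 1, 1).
# SYT of shape (3, 3, 3, 2, 2, 2, 1, 1, 1, 1) = 1511640

Hook-length formula: f^λ = n! / Π hook(c), product over all cells c of the Young diagram. For λ = (3, 3, 3, 2, 2, 2, 1, 1, 1, 1), n = 19 boxes. Hook lengths by row (left-to-right, top-to-bottom): [12, 7, 3]; [11, 6, 2]; [10, 5, 1]; [8, 3]; [7, 2]; [6, 1]; [4]; [3]; [2]; [1]. Product of hooks = 80472268800. So f^λ = 19! / 80472268800 = 121645100408832000 / 80472268800 = 1511640.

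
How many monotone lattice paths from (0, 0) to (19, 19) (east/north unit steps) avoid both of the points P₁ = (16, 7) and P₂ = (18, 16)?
Number of paths = 26471806185

Inclusion–exclusion. Total paths: C(38, 19) = 35345263800. Through P₁: C(23, 16)·C(15, 3) = 111546435. Through P₂: C(34, 18)·C(4, 1) = 8815845720. Since P₁ is strictly southwest of P₂, a monotone path through both must visit P₁ then P₂; paths through both = C(23, 16)·C(11, 2)·C(4, 1) = 53934540. Avoid both = 35345263800 − 111546435 − 8815845720 + 53934540 = 26471806185.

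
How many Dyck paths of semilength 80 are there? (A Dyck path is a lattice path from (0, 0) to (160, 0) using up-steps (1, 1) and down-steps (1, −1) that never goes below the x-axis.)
C_80 = 1136359577947336271931632877004667456667613940

These Dyck paths are counted by the Catalan number C_n = (1/(n + 1)) · C(2n, n). For n = 80: C_80 = (1/81) · C(160, 80) = 92045125813734238026462263037378063990076729140/81 = 1136359577947336271931632877004667456667613940.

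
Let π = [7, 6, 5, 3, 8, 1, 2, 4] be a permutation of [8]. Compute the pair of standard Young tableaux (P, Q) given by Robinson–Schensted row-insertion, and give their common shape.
P = [1, 2, 4] / [3, 8] / [5] / [6] / [7];  Q = [1, 5, 8] / [2, 7] / [3] / [4] / [6];  common shape = (3, 2, 1, 1, 1)

Row-insert the values π_1, π_2, … into P one at a time, bumping the leftmost entry strictly greater than the inserted value down to the next row. The recording tableau Q records, in position (i, j), the step at which that cell was added to P.
  Insert 7 (step 1): P = [7];  Q = [1]
  Insert 6 (step 2): P = [6] / [7];  Q = [1] / [2]
  Insert 5 (step 3): P = [5] / [6] / [7];  Q = [1] / [2] / [3]
  Insert 3 (step 4): P = [3] / [5] / [6] / [7];  Q = [1] / [2] / [3] / [4]
  Insert 8 (step 5): P = [3, 8] / [5] / [6] / [7];  Q = [1, 5] / [2] / [3] / [4]
  Insert 1 (step 6): P = [1, 8] / [3] / [5] / [6] / [7];  Q = [1, 5] / [2] / [3] / [4] / [6]
  Insert 2 (step 7): P = [1, 2] / [3, 8] / [5] / [6] / [7];  Q = [1, 5] / [2, 7] / [3] / [4] / [6]
  Insert 4 (step 8): P = [1, 2, 4] / [3, 8] / [5] / [6] / [7];  Q = [1, 5, 8] / [2, 7] / [3] / [4] / [6]
Final shape: (3, 2, 1, 1, 1).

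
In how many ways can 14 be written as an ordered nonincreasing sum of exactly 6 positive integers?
p(14, 6 parts) = 20

Partitions of n into exactly k parts ↔ partitions of n − k into at most k parts (subtract 1 from each part). For n = 14, k = 6, the partitions are: 9+1+1+1+1+1, 8+2+1+1+1+1, 7+3+1+1+1+1, 7+2+2+1+1+1, 6+4+1+1+1+1, 6+3+2+1+1+1, 6+2+2+2+1+1, 5+5+1+1+1+1, 5+4+2+1+1+1, 5+3+3+1+1+1, 5+3+2+2+1+1, 5+2+2+2+2+1, 4+4+3+1+1+1, 4+4+2+2+1+1, 4+3+3+2+1+1, 4+3+2+2+2+1, 4+2+2+2+2+2, 3+3+3+3+1+1, 3+3+3+2+2+1, 3+3+2+2+2+2. Count = 20.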